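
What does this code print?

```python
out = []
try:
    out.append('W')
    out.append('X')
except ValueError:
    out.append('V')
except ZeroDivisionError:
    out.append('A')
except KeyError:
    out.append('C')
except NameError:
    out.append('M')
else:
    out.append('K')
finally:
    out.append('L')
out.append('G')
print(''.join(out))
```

Execution trace: 'W' (try body) → 'X' (try body, no exception) → 'K' (else) → 'L' (finally) → 'G' (after the try/except). Output: WXKLG

Answer: WXKLG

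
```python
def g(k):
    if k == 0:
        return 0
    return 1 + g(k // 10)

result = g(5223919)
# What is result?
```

Count of digits of 5223919: 7

Answer: 7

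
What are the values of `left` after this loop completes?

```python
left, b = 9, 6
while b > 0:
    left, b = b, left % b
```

GCD of 9 and 6
`left` takes the values: 9 → 6 → 3

Answer: 3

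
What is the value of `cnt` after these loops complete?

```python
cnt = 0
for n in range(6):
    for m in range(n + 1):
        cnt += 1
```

Triangle: 1 + 2 + ... + 6
`cnt` takes the values: 0 → 1 → 2 → 3 → 4 → 5 → 6 → 7 → 8 → 9 → 10 → 11 → 12 → 13 → 14 → 15 → 16 → 17 → 18 → 19 → 20 → 21

Answer: 21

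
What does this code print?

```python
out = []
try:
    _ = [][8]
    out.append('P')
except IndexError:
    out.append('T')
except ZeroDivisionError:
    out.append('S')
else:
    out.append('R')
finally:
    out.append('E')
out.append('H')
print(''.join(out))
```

Execution trace: 'T' (except IndexError) → 'E' (finally) → 'H' (after the try/except). Output: TEH

Answer: TEH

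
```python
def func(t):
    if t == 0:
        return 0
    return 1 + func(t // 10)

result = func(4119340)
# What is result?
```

Count of digits of 4119340: 7

Answer: 7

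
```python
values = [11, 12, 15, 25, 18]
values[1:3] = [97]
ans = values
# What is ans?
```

Trace:
`values = [11, 12, 15, 25, 18]` → values = [11, 12, 15, 25, 18]
`values[1:3] = [97]` → values = [11, 97, 25, 18]
`ans = values` → ans = [11, 97, 25, 18]
So ans = [11, 97, 25, 18]

Answer: [11, 97, 25, 18]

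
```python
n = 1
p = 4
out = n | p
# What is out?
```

Trace:
`n = 1` → n = 1
`p = 4` → p = 4
`out = n | p` → out = 5
So out = 5

Answer: 5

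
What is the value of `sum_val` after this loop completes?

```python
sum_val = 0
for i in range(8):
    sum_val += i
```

Sum of 0 to 7 = 28
`sum_val` takes the values: 0 → 1 → 3 → 6 → 10 → 15 → 21 → 28

Answer: 28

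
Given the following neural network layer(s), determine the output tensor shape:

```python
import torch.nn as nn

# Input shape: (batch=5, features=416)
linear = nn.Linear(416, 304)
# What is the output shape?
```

Input: (5, 416) -> Output: (5, 304)

Answer: (5, 304)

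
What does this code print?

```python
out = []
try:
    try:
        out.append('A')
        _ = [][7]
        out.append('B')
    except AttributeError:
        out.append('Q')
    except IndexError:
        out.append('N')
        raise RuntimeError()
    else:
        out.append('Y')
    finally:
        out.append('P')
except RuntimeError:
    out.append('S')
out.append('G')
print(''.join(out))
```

Execution trace: 'A' (inner try body) → 'N' (inner except IndexError) → 'P' (inner finally) → 'S' (outer except RuntimeError) → 'G' (after the try/except). Output: ANPSG

Answer: ANPSG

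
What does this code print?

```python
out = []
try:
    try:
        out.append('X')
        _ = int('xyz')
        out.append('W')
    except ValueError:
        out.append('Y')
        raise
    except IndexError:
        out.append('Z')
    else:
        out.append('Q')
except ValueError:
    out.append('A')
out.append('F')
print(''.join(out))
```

Execution trace: 'X' (inner try body) → 'Y' (inner except ValueError) → 'A' (outer except ValueError) → 'F' (after the try/except). Output: XYAF

Answer: XYAF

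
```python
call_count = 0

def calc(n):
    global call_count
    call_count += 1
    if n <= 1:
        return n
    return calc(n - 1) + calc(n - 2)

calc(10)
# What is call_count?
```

Calls(n) = 1 + Calls(n-1) + Calls(n-2); Calls(0)=Calls(1)=1. For n=10 this gives 177.

Answer: 177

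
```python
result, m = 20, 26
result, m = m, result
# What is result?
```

Trace:
`result, m = 20, 26` → result = 20; m = 26
`result, m = m, result` → result = 26; m = 20
So result = 26

Answer: 26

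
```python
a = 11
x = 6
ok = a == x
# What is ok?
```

Trace:
`a = 11` → a = 11
`x = 6` → x = 6
`ok = a == x` → ok = False
So ok = False

Answer: False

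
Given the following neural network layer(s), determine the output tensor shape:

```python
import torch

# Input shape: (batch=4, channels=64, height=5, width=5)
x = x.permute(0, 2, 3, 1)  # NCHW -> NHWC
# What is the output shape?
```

Input: (4, 64, 5, 5) -> Output: (4, 5, 5, 64)

Answer: (4, 5, 5, 64)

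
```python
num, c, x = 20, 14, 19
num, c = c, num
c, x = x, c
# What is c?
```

Trace:
`num, c, x = 20, 14, 19` → num = 20; c = 14; x = 19
`num, c = c, num` → num = 14; c = 20
`c, x = x, c` → c = 19; x = 20
So c = 19

Answer: 19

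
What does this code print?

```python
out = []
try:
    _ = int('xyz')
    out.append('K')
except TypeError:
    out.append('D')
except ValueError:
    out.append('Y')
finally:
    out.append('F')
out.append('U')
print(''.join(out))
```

Execution trace: 'Y' (except ValueError) → 'F' (finally) → 'U' (after the try/except). Output: YFU

Answer: YFU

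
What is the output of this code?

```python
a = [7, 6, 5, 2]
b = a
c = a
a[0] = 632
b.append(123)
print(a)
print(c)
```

Key concept: multiple aliases.
Step by step:
`a = [7, 6, 5, 2]` → a = [7, 6, 5, 2]
`b = a` → b = [7, 6, 5, 2] (same object as a)
`c = a` → c = [7, 6, 5, 2] (same object as a, b)
`a[0] = 632` → a = [632, 6, 5, 2] (same object as b, c); b = [632, 6, 5, 2] (same object as a, c); c = [632, 6, 5, 2] (same object as a, b)
`b.append(123)` → a = [632, 6, 5, 2, 123] (same object as b, c); b = [632, 6, 5, 2, 123] (same object as a, c); c = [632, 6, 5, 2, 123] (same object as a, b)
`print(a)` → prints [632, 6, 5, 2, 123]
`print(c)` → prints [632, 6, 5, 2, 123]

Answer:
[632, 6, 5, 2, 123]
[632, 6, 5, 2, 123]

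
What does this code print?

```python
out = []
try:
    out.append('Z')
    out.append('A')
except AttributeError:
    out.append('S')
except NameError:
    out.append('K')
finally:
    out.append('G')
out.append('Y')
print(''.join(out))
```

Execution trace: 'Z' (try body) → 'A' (try body, no exception) → 'G' (finally) → 'Y' (after the try/except). Output: ZAGY

Answer: ZAGY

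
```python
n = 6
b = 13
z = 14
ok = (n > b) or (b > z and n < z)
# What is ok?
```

Trace:
`n = 6` → n = 6
`b = 13` → b = 13
`z = 14` → z = 14
`ok = (n > b) or (b > z and n < z)` → ok = False
So ok = False

Answer: False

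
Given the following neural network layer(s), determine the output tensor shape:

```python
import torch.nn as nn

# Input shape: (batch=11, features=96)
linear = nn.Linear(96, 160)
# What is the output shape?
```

Input: (11, 96) -> Output: (11, 160)

Answer: (11, 160)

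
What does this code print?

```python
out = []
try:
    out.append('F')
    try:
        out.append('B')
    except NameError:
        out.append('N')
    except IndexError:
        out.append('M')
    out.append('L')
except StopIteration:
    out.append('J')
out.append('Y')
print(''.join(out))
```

Execution trace: 'F' (try body) → 'B' (inner try body, no exception) → 'L' (try body, no exception) → 'Y' (after the try/except). Output: FBLY

Answer: FBLY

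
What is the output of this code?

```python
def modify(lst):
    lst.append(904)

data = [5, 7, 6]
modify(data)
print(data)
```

Key concept: function modifies passed list.
Step by step:
`data = [5, 7, 6]` → data = [5, 7, 6]
`modify(data)` → data = [5, 7, 6, 904]
`print(data)` → prints [5, 7, 6, 904]

Answer: [5, 7, 6, 904]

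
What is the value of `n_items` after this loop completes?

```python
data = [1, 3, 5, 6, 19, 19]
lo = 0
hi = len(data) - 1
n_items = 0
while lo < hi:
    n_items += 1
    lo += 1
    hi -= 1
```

Iterations until pointers meet (list length 6)
`n_items` takes the values: 0 → 1 → 2 → 3

Answer: 3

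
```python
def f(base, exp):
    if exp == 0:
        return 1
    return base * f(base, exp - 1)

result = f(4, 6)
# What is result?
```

f(4, 6) = 4 * 4 * 4 * 4 * 4 * 4 = 4096

Answer: 4096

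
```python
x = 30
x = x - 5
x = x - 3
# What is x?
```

Trace:
`x = 30` → x = 30
`x = x - 5` → x = 25
`x = x - 3` → x = 22
So x = 22

Answer: 22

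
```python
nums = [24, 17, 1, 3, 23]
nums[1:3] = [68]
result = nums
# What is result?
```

Trace:
`nums = [24, 17, 1, 3, 23]` → nums = [24, 17, 1, 3, 23]
`nums[1:3] = [68]` → nums = [24, 68, 3, 23]
`result = nums` → result = [24, 68, 3, 23]
So result = [24, 68, 3, 23]

Answer: [24, 68, 3, 23]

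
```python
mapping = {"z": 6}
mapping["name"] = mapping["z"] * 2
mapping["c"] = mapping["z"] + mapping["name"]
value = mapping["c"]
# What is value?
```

Trace:
`mapping = {"z": 6}` → mapping = {'z': 6}
`mapping["name"] = mapping["z"] * 2` → mapping = {'z': 6, 'name': 12}
`mapping["c"] = mapping["z"] + mapping["name"]` → mapping = {'z': 6, 'name': 12, 'c': 18}
`value = mapping["c"]` → value = 18
So value = 18

Answer: 18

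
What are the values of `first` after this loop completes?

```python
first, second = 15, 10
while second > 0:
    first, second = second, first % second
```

GCD of 15 and 10
`first` takes the values: 15 → 10 → 5

Answer: 5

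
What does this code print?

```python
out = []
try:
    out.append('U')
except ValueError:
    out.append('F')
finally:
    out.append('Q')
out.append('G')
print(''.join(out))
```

Execution trace: 'U' (try body, no exception) → 'Q' (finally) → 'G' (after the try/except). Output: UQG

Answer: UQG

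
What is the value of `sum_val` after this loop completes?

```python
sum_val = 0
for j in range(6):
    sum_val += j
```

Sum of 0 to 5 = 15
`sum_val` takes the values: 0 → 1 → 3 → 6 → 10 → 15

Answer: 15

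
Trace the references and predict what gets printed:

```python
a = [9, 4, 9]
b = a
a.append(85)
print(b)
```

Key concept: basic list aliasing.
Step by step:
`a = [9, 4, 9]` → a = [9, 4, 9]
`b = a` → b = [9, 4, 9] (same object as a)
`a.append(85)` → a = [9, 4, 9, 85] (same object as b); b = [9, 4, 9, 85] (same object as a)
`print(b)` → prints [9, 4, 9, 85]

Answer: [9, 4, 9, 85]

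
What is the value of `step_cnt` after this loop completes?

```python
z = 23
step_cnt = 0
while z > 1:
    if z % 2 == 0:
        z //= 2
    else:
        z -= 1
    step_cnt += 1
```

Steps to reduce 23 to 1
`step_cnt` takes the values: 0 → 1 → 2 → 3 → 4 → 5 → 6 → 7

Answer: 7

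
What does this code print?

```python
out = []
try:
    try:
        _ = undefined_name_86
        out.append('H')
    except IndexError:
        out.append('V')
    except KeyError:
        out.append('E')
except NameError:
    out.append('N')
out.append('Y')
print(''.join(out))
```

Execution trace: 'N' (outer except NameError) → 'Y' (after the try/except). Output: NY

Answer: NY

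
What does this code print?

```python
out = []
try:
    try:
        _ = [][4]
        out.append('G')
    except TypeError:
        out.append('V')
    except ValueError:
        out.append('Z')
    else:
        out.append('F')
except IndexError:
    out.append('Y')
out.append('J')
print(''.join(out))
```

Execution trace: 'Y' (outer except IndexError) → 'J' (after the try/except). Output: YJ

Answer: YJ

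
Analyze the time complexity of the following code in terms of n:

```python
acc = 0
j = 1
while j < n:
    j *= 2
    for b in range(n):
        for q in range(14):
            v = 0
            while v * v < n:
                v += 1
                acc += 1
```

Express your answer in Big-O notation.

Each loop level contributes: log n × n × 1 × √n. Multiplying the contributions gives O(n√n log n).

Answer: O(n√n log n)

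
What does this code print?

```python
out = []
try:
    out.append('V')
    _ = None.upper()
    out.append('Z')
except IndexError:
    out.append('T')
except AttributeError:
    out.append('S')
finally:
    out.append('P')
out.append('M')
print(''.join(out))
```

Execution trace: 'V' (try body) → 'S' (except AttributeError) → 'P' (finally) → 'M' (after the try/except). Output: VSPM

Answer: VSPM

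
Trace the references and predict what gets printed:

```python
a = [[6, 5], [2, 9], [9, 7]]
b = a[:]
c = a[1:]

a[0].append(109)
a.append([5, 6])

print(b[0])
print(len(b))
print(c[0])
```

Key concept: slice with nested mutation.
Step by step:
`a = [[6, 5], [2, 9], [9, 7]]` → a = [[6, 5], [2, 9], [9, 7]]
`b = a[:]` → b = [[6, 5], [2, 9], [9, 7]]
`c = a[1:]` → c = [[2, 9], [9, 7]]
`a[0].append(109)` → a = [[6, 5, 109], [2, 9], [9, 7]]; b = [[6, 5, 109], [2, 9], [9, 7]]
`a.append([5, 6])` → a = [[6, 5, 109], [2, 9], [9, 7], [5, 6]]
`print(b[0])` → prints [6, 5, 109]
`print(len(b))` → prints 3
`print(c[0])` → prints [2, 9]

Answer:
[6, 5, 109]
3
[2, 9]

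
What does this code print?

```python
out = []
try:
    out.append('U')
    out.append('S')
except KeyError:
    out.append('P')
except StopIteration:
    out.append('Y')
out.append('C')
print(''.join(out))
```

Execution trace: 'U' (try body) → 'S' (try body, no exception) → 'C' (after the try/except). Output: USC

Answer: USC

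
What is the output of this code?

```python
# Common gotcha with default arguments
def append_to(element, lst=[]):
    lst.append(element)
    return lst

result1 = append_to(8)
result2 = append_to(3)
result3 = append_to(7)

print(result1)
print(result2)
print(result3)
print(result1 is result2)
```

Key concept: mutable default argument gotcha.
Step by step:
`result1 = append_to(8)` → result1 = [8]
`result2 = append_to(3)` → result1 = [8, 3] (same object as result2); result2 = [8, 3] (same object as result1)
`result3 = append_to(7)` → result1 = [8, 3, 7] (same object as result2, result3); result2 = [8, 3, 7] (same object as result1, result3); result3 = [8, 3, 7] (same object as result1, result2)
`print(result1)` → prints [8, 3, 7]
`print(result2)` → prints [8, 3, 7]
`print(result3)` → prints [8, 3, 7]
`print(result1 is result2)` → prints True

Answer:
[8, 3, 7]
[8, 3, 7]
[8, 3, 7]
True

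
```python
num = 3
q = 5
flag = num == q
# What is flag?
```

Trace:
`num = 3` → num = 3
`q = 5` → q = 5
`flag = num == q` → flag = False
So flag = False

Answer: False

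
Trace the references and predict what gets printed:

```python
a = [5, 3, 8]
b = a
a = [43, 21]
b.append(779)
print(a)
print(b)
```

Key concept: rebinding vs mutation: a is rebound to a new list, b still points at the original.
Step by step:
`a = [5, 3, 8]` → a = [5, 3, 8]
`b = a` → b = [5, 3, 8] (same object as a)
`a = [43, 21]` → a = [43, 21]
`b.append(779)` → b = [5, 3, 8, 779]
`print(a)` → prints [43, 21]
`print(b)` → prints [5, 3, 8, 779]

Answer:
[43, 21]
[5, 3, 8, 779]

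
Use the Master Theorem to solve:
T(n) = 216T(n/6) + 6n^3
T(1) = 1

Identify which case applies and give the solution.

a=216, b=6, f(n)=6n^3. log_6(216) = 3. Since c=3 = 3, Case 2 applies: T(n) = Θ(n^log_b(a) · log n) = O(n^3 log n).

Answer: O(n^3 log n) - Case 2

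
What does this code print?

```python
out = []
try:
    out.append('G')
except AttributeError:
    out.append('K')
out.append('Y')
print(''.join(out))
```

Execution trace: 'G' (try body, no exception) → 'Y' (after the try/except). Output: GY

Answer: GY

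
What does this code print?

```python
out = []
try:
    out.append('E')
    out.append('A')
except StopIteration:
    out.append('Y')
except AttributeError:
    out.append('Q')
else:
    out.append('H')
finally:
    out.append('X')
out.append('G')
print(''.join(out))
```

Execution trace: 'E' (try body) → 'A' (try body, no exception) → 'H' (else) → 'X' (finally) → 'G' (after the try/except). Output: EAHXG

Answer: EAHXG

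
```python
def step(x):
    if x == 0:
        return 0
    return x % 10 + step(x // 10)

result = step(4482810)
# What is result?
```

Sum of digits of 4482810: 0 + 1 + 8 + 2 + 8 + 4 + 4 = 27

Answer: 27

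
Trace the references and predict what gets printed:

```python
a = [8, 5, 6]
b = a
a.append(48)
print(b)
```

Key concept: basic list aliasing.
Step by step:
`a = [8, 5, 6]` → a = [8, 5, 6]
`b = a` → b = [8, 5, 6] (same object as a)
`a.append(48)` → a = [8, 5, 6, 48] (same object as b); b = [8, 5, 6, 48] (same object as a)
`print(b)` → prints [8, 5, 6, 48]

Answer: [8, 5, 6, 48]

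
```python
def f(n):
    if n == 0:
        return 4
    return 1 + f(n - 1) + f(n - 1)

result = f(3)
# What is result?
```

f(n) = 1 + 2·f(n-1), f(0)=4. Closed form: (4+1)·2^3 - 1 = 39.

Answer: 39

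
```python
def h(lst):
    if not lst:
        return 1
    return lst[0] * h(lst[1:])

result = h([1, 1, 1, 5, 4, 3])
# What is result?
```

Product over [1, 1, 1, 5, 4, 3] = 1 * 1 * 1 * 5 * 4 * 3 = 60

Answer: 60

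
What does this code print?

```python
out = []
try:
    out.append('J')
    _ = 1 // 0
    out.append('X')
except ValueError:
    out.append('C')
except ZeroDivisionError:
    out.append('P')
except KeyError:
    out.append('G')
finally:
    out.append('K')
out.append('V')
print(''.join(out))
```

Execution trace: 'J' (try body) → 'P' (except ZeroDivisionError) → 'K' (finally) → 'V' (after the try/except). Output: JPKV

Answer: JPKV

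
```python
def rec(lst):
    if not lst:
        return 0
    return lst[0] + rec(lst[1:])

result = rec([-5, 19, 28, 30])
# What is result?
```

(-5) + 19 + 28 + 30 + 0 = 72

Answer: 72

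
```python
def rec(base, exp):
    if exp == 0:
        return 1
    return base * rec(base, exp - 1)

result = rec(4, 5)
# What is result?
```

rec(4, 5) = 4 * 4 * 4 * 4 * 4 = 1024

Answer: 1024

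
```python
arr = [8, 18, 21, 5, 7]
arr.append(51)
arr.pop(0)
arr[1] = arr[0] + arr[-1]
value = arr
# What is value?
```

Trace:
`arr = [8, 18, 21, 5, 7]` → arr = [8, 18, 21, 5, 7]
`arr.append(51)` → arr = [8, 18, 21, 5, 7, 51]
`arr.pop(0)` → arr = [18, 21, 5, 7, 51]
`arr[1] = arr[0] + arr[-1]` → arr = [18, 69, 5, 7, 51]
`value = arr` → value = [18, 69, 5, 7, 51]
So value = [18, 69, 5, 7, 51]

Answer: [18, 69, 5, 7, 51]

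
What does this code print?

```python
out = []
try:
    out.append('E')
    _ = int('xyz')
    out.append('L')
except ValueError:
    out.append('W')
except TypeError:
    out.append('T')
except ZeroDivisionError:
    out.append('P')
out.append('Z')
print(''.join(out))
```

Execution trace: 'E' (try body) → 'W' (except ValueError) → 'Z' (after the try/except). Output: EWZ

Answer: EWZ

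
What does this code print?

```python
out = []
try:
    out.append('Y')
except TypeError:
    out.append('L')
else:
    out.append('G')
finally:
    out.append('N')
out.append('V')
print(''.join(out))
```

Execution trace: 'Y' (try body, no exception) → 'G' (else) → 'N' (finally) → 'V' (after the try/except). Output: YGNV

Answer: YGNV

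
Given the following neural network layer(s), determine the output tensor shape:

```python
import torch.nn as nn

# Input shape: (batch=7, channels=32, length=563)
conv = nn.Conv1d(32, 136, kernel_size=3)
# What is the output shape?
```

Input: (7, 32, 563) -> Output: (7, 136, 561)

Answer: (7, 136, 561)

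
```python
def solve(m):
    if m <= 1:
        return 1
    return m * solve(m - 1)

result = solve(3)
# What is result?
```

solve(3) = 3 * 2 * 1 = 6

Answer: 6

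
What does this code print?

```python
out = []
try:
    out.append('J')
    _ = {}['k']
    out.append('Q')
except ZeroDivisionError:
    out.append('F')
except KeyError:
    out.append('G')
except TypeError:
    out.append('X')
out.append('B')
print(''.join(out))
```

Execution trace: 'J' (try body) → 'G' (except KeyError) → 'B' (after the try/except). Output: JGB

Answer: JGB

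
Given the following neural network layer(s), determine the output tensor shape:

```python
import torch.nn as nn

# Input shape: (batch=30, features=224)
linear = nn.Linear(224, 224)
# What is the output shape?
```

Input: (30, 224) -> Output: (30, 224)

Answer: (30, 224)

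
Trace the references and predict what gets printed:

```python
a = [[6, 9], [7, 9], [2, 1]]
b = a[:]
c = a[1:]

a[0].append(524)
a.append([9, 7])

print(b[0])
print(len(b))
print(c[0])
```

Key concept: slice with nested mutation.
Step by step:
`a = [[6, 9], [7, 9], [2, 1]]` → a = [[6, 9], [7, 9], [2, 1]]
`b = a[:]` → b = [[6, 9], [7, 9], [2, 1]]
`c = a[1:]` → c = [[7, 9], [2, 1]]
`a[0].append(524)` → a = [[6, 9, 524], [7, 9], [2, 1]]; b = [[6, 9, 524], [7, 9], [2, 1]]
`a.append([9, 7])` → a = [[6, 9, 524], [7, 9], [2, 1], [9, 7]]
`print(b[0])` → prints [6, 9, 524]
`print(len(b))` → prints 3
`print(c[0])` → prints [7, 9]

Answer:
[6, 9, 524]
3
[7, 9]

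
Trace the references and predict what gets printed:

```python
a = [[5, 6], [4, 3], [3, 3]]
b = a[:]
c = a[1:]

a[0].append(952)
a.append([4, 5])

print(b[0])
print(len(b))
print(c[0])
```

Key concept: slice with nested mutation.
Step by step:
`a = [[5, 6], [4, 3], [3, 3]]` → a = [[5, 6], [4, 3], [3, 3]]
`b = a[:]` → b = [[5, 6], [4, 3], [3, 3]]
`c = a[1:]` → c = [[4, 3], [3, 3]]
`a[0].append(952)` → a = [[5, 6, 952], [4, 3], [3, 3]]; b = [[5, 6, 952], [4, 3], [3, 3]]
`a.append([4, 5])` → a = [[5, 6, 952], [4, 3], [3, 3], [4, 5]]
`print(b[0])` → prints [5, 6, 952]
`print(len(b))` → prints 3
`print(c[0])` → prints [4, 3]

Answer:
[5, 6, 952]
3
[4, 3]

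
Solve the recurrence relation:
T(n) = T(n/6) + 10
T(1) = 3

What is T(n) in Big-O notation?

Each step divides n by 6 and adds 10. After log_6(n) steps we reach T(1)=3. So T(n) = 10·log_6(n) + 3 = O(log n).

Answer: O(log n)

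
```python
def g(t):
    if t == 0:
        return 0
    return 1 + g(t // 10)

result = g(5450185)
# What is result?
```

Count of digits of 5450185: 7

Answer: 7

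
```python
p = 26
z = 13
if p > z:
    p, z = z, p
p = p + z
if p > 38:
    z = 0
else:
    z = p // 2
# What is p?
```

Trace:
`p = 26` → p = 26
`z = 13` → z = 13
`if p > z: ...` → p > z is True → p = 13; z = 26
`p = p + z` → p = 39
`if p > 38: ...` → p > 38 is True → z = 0
So p = 39

Answer: 39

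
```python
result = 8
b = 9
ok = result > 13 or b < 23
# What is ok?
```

Trace:
`result = 8` → result = 8
`b = 9` → b = 9
`ok = result > 13 or b < 23` → ok = True
So ok = True

Answer: True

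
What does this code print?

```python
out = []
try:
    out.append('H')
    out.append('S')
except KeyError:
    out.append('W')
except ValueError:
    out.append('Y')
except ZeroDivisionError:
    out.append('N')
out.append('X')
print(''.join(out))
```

Execution trace: 'H' (try body) → 'S' (try body, no exception) → 'X' (after the try/except). Output: HSX

Answer: HSX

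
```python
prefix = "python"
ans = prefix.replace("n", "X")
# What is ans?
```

Trace:
`prefix = "python"` → prefix = 'python'
`ans = prefix.replace("n", "X")` → ans = 'pythoX'
So ans = 'pythoX'

Answer: 'pythoX'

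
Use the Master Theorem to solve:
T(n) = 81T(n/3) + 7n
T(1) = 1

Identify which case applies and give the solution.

a=81, b=3, f(n)=7n. log_3(81) = 4. Since c=1 < 4, Case 1 applies: T(n) = Θ(n^log_b(a)) = O(n^4).

Answer: O(n^4) - Case 1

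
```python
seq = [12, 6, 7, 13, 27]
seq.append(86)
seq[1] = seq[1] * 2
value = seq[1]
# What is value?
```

Trace:
`seq = [12, 6, 7, 13, 27]` → seq = [12, 6, 7, 13, 27]
`seq.append(86)` → seq = [12, 6, 7, 13, 27, 86]
`seq[1] = seq[1] * 2` → seq = [12, 12, 7, 13, 27, 86]
`value = seq[1]` → value = 12
So value = 12

Answer: 12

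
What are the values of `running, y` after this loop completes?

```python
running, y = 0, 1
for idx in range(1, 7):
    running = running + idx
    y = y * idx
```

Sum and factorial of 1 to 6
`running, y` takes the values: (0, 1) → (1, 1) → (3, 1) → (3, 2) → (6, 2) → (6, 6) → (10, 6) → (10, 24) → (15, 24) → (15, 120) → (21, 120) → (21, 720)

Answer: 21, 720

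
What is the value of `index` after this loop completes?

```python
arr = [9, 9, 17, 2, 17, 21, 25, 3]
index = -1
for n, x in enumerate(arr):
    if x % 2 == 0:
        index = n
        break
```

First even number index in [9, 9, 17, 2, 17, 21, 25, 3]
`index` takes the values: -1 → 3

Answer: 3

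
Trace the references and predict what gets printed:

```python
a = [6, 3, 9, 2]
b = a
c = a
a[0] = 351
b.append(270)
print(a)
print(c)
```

Key concept: multiple aliases.
Step by step:
`a = [6, 3, 9, 2]` → a = [6, 3, 9, 2]
`b = a` → b = [6, 3, 9, 2] (same object as a)
`c = a` → c = [6, 3, 9, 2] (same object as a, b)
`a[0] = 351` → a = [351, 3, 9, 2] (same object as b, c); b = [351, 3, 9, 2] (same object as a, c); c = [351, 3, 9, 2] (same object as a, b)
`b.append(270)` → a = [351, 3, 9, 2, 270] (same object as b, c); b = [351, 3, 9, 2, 270] (same object as a, c); c = [351, 3, 9, 2, 270] (same object as a, b)
`print(a)` → prints [351, 3, 9, 2, 270]
`print(c)` → prints [351, 3, 9, 2, 270]

Answer:
[351, 3, 9, 2, 270]
[351, 3, 9, 2, 270]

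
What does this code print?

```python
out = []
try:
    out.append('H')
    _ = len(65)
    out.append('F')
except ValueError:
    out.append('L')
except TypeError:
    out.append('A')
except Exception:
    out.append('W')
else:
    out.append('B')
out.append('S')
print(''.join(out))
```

Execution trace: 'H' (try body) → 'A' (except TypeError) → 'S' (after the try/except). Output: HAS

Answer: HAS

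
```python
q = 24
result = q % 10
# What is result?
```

Trace:
`q = 24` → q = 24
`result = q % 10` → result = 4
So result = 4

Answer: 4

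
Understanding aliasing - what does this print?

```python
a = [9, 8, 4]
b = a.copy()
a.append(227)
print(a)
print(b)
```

Key concept: list.copy() creates independent copy.
Step by step:
`a = [9, 8, 4]` → a = [9, 8, 4]
`b = a.copy()` → b = [9, 8, 4]
`a.append(227)` → a = [9, 8, 4, 227]
`print(a)` → prints [9, 8, 4, 227]
`print(b)` → prints [9, 8, 4]

Answer:
[9, 8, 4, 227]
[9, 8, 4]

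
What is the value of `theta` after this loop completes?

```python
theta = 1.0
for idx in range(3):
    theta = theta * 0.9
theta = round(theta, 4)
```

Exponential decay: 1.0 * 0.9^3
`theta` takes the values: 1.0 → 0.9 → 0.81 → 0.729

Answer: 0.729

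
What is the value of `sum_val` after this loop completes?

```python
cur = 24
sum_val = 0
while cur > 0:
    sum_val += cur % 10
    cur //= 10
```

Sum digits of 24
`sum_val` takes the values: 0 → 4 → 6

Answer: 6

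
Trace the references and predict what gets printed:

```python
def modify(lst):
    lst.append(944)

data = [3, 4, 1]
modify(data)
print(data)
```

Key concept: function modifies passed list.
Step by step:
`data = [3, 4, 1]` → data = [3, 4, 1]
`modify(data)` → data = [3, 4, 1, 944]
`print(data)` → prints [3, 4, 1, 944]

Answer: [3, 4, 1, 944]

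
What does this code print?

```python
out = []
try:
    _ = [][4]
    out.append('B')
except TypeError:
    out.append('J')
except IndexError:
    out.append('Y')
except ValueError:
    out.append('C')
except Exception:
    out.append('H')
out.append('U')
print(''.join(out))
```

Execution trace: 'Y' (except IndexError) → 'U' (after the try/except). Output: YU

Answer: YU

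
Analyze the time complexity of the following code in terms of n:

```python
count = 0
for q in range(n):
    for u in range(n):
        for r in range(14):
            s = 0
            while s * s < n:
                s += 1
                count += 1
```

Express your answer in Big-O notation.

Each loop level contributes: n × n × 1 × √n. Multiplying the contributions gives O(n^2√n).

Answer: O(n^2√n)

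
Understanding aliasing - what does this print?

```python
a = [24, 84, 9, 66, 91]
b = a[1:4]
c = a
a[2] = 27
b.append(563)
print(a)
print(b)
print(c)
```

Key concept: slice vs alias.
Step by step:
`a = [24, 84, 9, 66, 91]` → a = [24, 84, 9, 66, 91]
`b = a[1:4]` → b = [84, 9, 66]
`c = a` → c = [24, 84, 9, 66, 91] (same object as a)
`a[2] = 27` → a = [24, 84, 27, 66, 91] (same object as c); c = [24, 84, 27, 66, 91] (same object as a)
`b.append(563)` → b = [84, 9, 66, 563]
`print(a)` → prints [24, 84, 27, 66, 91]
`print(b)` → prints [84, 9, 66, 563]
`print(c)` → prints [24, 84, 27, 66, 91]

Answer:
[24, 84, 27, 66, 91]
[84, 9, 66, 563]
[24, 84, 27, 66, 91]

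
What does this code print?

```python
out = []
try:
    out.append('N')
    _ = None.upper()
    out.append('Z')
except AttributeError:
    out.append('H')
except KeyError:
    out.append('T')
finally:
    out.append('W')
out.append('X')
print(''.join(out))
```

Execution trace: 'N' (try body) → 'H' (except AttributeError) → 'W' (finally) → 'X' (after the try/except). Output: NHWX

Answer: NHWX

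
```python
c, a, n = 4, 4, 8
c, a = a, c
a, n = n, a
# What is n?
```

Trace:
`c, a, n = 4, 4, 8` → c = 4; a = 4; n = 8
`c, a = a, c` → c = 4; a = 4
`a, n = n, a` → a = 8; n = 4
So n = 4

Answer: 4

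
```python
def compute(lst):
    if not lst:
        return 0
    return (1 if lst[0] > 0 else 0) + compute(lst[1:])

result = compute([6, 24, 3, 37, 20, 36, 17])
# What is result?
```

Count of positive elements in [6, 24, 3, 37, 20, 36, 17] = 7

Answer: 7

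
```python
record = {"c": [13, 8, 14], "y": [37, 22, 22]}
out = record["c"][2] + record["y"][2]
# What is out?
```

Trace:
`record = {"c": [13, 8, 14], "y": [37, 22, 22]}` → record = {'c': [13, 8, 14], 'y': [37, 22, 22]}
`out = record["c"][2] + record["y"][2]` → out = 36
So out = 36

Answer: 36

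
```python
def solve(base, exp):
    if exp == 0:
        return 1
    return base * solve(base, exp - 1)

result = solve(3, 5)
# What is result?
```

solve(3, 5) = 3 * 3 * 3 * 3 * 3 = 243

Answer: 243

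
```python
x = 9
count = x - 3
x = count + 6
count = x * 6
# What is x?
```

Trace:
`x = 9` → x = 9
`count = x - 3` → count = 6
`x = count + 6` → x = 12
`count = x * 6` → count = 72
So x = 12

Answer: 12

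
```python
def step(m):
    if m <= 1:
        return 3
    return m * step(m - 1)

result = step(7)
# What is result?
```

step(7) = 7 * 6 * 5 * 4 * 3 * 2 * 3 = 15120

Answer: 15120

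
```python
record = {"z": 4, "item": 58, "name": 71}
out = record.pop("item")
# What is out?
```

Trace:
`record = {"z": 4, "item": 58, "name": 71}` → record = {'z': 4, 'item': 58, 'name': 71}
`out = record.pop("item")` → record = {'z': 4, 'name': 71}; out = 58
So out = 58

Answer: 58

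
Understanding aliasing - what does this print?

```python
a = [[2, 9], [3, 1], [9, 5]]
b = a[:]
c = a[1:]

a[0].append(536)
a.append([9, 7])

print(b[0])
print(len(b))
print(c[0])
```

Key concept: slice with nested mutation.
Step by step:
`a = [[2, 9], [3, 1], [9, 5]]` → a = [[2, 9], [3, 1], [9, 5]]
`b = a[:]` → b = [[2, 9], [3, 1], [9, 5]]
`c = a[1:]` → c = [[3, 1], [9, 5]]
`a[0].append(536)` → a = [[2, 9, 536], [3, 1], [9, 5]]; b = [[2, 9, 536], [3, 1], [9, 5]]
`a.append([9, 7])` → a = [[2, 9, 536], [3, 1], [9, 5], [9, 7]]
`print(b[0])` → prints [2, 9, 536]
`print(len(b))` → prints 3
`print(c[0])` → prints [3, 1]

Answer:
[2, 9, 536]
3
[3, 1]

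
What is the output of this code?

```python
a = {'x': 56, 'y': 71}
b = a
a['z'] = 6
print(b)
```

Key concept: dict aliasing.
Step by step:
`a = {'x': 56, 'y': 71}` → a = {'x': 56, 'y': 71}
`b = a` → b = {'x': 56, 'y': 71} (same object as a)
`a['z'] = 6` → a = {'x': 56, 'y': 71, 'z': 6} (same object as b); b = {'x': 56, 'y': 71, 'z': 6} (same object as a)
`print(b)` → prints {'x': 56, 'y': 71, 'z': 6}

Answer: {'x': 56, 'y': 71, 'z': 6}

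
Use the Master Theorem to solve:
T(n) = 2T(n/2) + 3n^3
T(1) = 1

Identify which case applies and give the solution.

a=2, b=2, f(n)=3n^3. log_2(2) = 1. Since c=3 > 1 and the regularity condition holds (2(n/2)^3 = (2/2^3)n^3 with 2/2^3 < 1), Case 3 applies: T(n) = Θ(f(n)) = O(n^3).

Answer: O(n^3) - Case 3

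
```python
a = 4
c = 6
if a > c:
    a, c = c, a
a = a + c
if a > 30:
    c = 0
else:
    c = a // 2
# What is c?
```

Trace:
`a = 4` → a = 4
`c = 6` → c = 6
`if a > c: ...` → a > c is False → no variable changes
`a = a + c` → a = 10
`if a > 30: ...` → a > 30 is False, take else branch → c = 5
So c = 5

Answer: 5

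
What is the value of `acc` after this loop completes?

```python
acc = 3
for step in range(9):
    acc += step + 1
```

Start at 3, add 1 to 9 = 48
`acc` takes the values: 3 → 4 → 6 → 9 → 13 → 18 → 24 → 31 → 39 → 48

Answer: 48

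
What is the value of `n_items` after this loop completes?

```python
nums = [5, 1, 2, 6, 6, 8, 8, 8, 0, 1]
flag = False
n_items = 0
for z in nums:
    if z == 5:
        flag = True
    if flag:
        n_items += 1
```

Count elements after first 5 in [5, 1, 2, 6, 6, 8, 8, 8, 0, 1]
`n_items` takes the values: 0 → 1 → 2 → 3 → 4 → 5 → 6 → 7 → 8 → 9 → 10

Answer: 10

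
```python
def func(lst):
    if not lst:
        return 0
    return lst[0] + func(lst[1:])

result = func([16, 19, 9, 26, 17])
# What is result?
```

16 + 19 + 9 + 26 + 17 + 0 = 87

Answer: 87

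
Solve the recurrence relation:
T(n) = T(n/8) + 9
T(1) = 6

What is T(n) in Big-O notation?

Each step divides n by 8 and adds 9. After log_8(n) steps we reach T(1)=6. So T(n) = 9·log_8(n) + 6 = O(log n).

Answer: O(log n)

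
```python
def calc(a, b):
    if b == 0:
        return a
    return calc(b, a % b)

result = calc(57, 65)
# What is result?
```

calc(57, 65) -> calc(65, 57) -> calc(57, 8) -> calc(8, 1) -> calc(1, 0) -> 1

Answer: 1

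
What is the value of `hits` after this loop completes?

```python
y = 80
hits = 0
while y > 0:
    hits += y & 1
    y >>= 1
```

Count set bits in 80 (binary: 0b1010000)
`hits` takes the values: 0 → 1 → 2

Answer: 2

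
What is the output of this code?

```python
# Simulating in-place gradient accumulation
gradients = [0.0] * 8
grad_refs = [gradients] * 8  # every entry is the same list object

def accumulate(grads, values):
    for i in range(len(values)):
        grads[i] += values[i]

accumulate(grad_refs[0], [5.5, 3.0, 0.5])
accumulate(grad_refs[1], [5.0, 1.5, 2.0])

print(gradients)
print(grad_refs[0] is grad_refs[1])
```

Key concept: gradient accumulation aliasing.
Step by step:
`gradients = [0.0] * 8` → gradients = [0.0, 0.0, 0.0, 0.0, 0.0, 0.0, 0.0, 0.0]
`grad_refs = [gradients] * 8` → grad_refs = [[0.0, 0.0, 0.0, 0.0, 0.0, 0.0, 0.0, 0.0], [0.0, 0.0, 0.0, 0.0, 0.0, 0.0, 0.0, 0.0], [0.0, 0.0, 0.0, 0.0, 0.0, 0.0, 0.0, 0.0], [0.0, 0.0, 0.0, 0.0, 0.0, 0.0, 0.0, 0.0], [0.0, 0.0, 0.0, 0.0, 0.0, 0.0, 0.0, 0.0], [0.0, 0.0, 0.0, 0.0, 0.0, 0.0, 0.0, 0.0], [0.0, 0.0, 0.0, 0.0, 0.0, 0.0, 0.0, 0.0], [0.0, 0.0, 0.0, 0.0, 0.0, 0.0, 0.0, 0.0]]
`accumulate(grad_refs[0], [5.5, 3.0, 0.5])` → gradients = [5.5, 3.0, 0.5, 0.0, 0.0, 0.0, 0.0, 0.0]; grad_refs = [[5.5, 3.0, 0.5, 0.0, 0.0, 0.0, 0.0, 0.0], [5.5, 3.0, 0.5, 0.0, 0.0, 0.0, 0.0, 0.0], [5.5, 3.0, 0.5, 0.0, 0.0, 0.0, 0.0, 0.0], [5.5, 3.0, 0.5, 0.0, 0.0, 0.0, 0.0, 0.0], [5.5, 3.0, 0.5, 0.0, 0.0, 0.0, 0.0, 0.0], [5.5, 3.0, 0.5, 0.0, 0.0, 0.0, 0.0, 0.0], [5.5, 3.0, 0.5, 0.0, 0.0, 0.0, 0.0, 0.0], [5.5, 3.0, 0.5, 0.0, 0.0, 0.0, 0.0, 0.0]]
`accumulate(grad_refs[1], [5.0, 1.5, 2.0])` → gradients = [10.5, 4.5, 2.5, 0.0, 0.0, 0.0, 0.0, 0.0]; grad_refs = [[10.5, 4.5, 2.5, 0.0, 0.0, 0.0, 0.0, 0.0], [10.5, 4.5, 2.5, 0.0, 0.0, 0.0, 0.0, 0.0], [10.5, 4.5, 2.5, 0.0, 0.0, 0.0, 0.0, 0.0], [10.5, 4.5, 2.5, 0.0, 0.0, 0.0, 0.0, 0.0], [10.5, 4.5, 2.5, 0.0, 0.0, 0.0, 0.0, 0.0], [10.5, 4.5, 2.5, 0.0, 0.0, 0.0, 0.0, 0.0], [10.5, 4.5, 2.5, 0.0, 0.0, 0.0, 0.0, 0.0], [10.5, 4.5, 2.5, 0.0, 0.0, 0.0, 0.0, 0.0]]
`print(gradients)` → prints [10.5, 4.5, 2.5, 0.0, 0.0, 0.0, 0.0, 0.0]
`print(grad_refs[0] is grad_refs[1])` → prints True

Answer:
[10.5, 4.5, 2.5, 0.0, 0.0, 0.0, 0.0, 0.0]
True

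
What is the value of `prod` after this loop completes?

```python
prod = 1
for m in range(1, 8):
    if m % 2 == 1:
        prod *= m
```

Product of odd numbers 1 to 7
`prod` takes the values: 1 → 3 → 15 → 105

Answer: 105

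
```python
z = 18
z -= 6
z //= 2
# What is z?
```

Trace:
`z = 18` → z = 18
`z -= 6` → z = 12
`z //= 2` → z = 6
So z = 6

Answer: 6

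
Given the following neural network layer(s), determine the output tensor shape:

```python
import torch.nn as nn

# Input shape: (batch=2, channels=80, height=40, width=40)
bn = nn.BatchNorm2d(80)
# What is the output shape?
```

Input: (2, 80, 40, 40) -> Output: (2, 80, 40, 40)

Answer: (2, 80, 40, 40)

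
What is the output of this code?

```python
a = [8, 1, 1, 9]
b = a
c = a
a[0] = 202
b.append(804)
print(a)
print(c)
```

Key concept: multiple aliases.
Step by step:
`a = [8, 1, 1, 9]` → a = [8, 1, 1, 9]
`b = a` → b = [8, 1, 1, 9] (same object as a)
`c = a` → c = [8, 1, 1, 9] (same object as a, b)
`a[0] = 202` → a = [202, 1, 1, 9] (same object as b, c); b = [202, 1, 1, 9] (same object as a, c); c = [202, 1, 1, 9] (same object as a, b)
`b.append(804)` → a = [202, 1, 1, 9, 804] (same object as b, c); b = [202, 1, 1, 9, 804] (same object as a, c); c = [202, 1, 1, 9, 804] (same object as a, b)
`print(a)` → prints [202, 1, 1, 9, 804]
`print(c)` → prints [202, 1, 1, 9, 804]

Answer:
[202, 1, 1, 9, 804]
[202, 1, 1, 9, 804]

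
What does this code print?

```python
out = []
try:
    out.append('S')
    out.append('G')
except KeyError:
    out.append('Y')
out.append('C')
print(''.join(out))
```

Execution trace: 'S' (try body) → 'G' (try body, no exception) → 'C' (after the try/except). Output: SGC

Answer: SGC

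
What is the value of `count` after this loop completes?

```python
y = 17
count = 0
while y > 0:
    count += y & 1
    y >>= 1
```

Count set bits in 17 (binary: 0b10001)
`count` takes the values: 0 → 1 → 2

Answer: 2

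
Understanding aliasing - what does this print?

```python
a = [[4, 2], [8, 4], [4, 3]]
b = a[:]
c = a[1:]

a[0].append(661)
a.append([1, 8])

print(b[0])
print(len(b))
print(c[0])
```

Key concept: slice with nested mutation.
Step by step:
`a = [[4, 2], [8, 4], [4, 3]]` → a = [[4, 2], [8, 4], [4, 3]]
`b = a[:]` → b = [[4, 2], [8, 4], [4, 3]]
`c = a[1:]` → c = [[8, 4], [4, 3]]
`a[0].append(661)` → a = [[4, 2, 661], [8, 4], [4, 3]]; b = [[4, 2, 661], [8, 4], [4, 3]]
`a.append([1, 8])` → a = [[4, 2, 661], [8, 4], [4, 3], [1, 8]]
`print(b[0])` → prints [4, 2, 661]
`print(len(b))` → prints 3
`print(c[0])` → prints [8, 4]

Answer:
[4, 2, 661]
3
[8, 4]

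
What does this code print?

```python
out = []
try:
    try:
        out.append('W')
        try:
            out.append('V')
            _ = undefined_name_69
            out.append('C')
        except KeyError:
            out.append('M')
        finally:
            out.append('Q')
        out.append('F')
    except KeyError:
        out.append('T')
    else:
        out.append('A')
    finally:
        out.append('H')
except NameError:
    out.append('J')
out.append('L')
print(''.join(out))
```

Execution trace: 'W' (try body) → 'V' (inner try body) → 'Q' (inner finally) → 'H' (finally) → 'J' (outer except NameError) → 'L' (after the try/except). Output: WVQHJL

Answer: WVQHJL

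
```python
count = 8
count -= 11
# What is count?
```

Trace:
`count = 8` → count = 8
`count -= 11` → count = -3
So count = -3

Answer: -3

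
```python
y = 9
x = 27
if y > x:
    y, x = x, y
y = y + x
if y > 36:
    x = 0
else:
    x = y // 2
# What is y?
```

Trace:
`y = 9` → y = 9
`x = 27` → x = 27
`if y > x: ...` → y > x is False → no variable changes
`y = y + x` → y = 36
`if y > 36: ...` → y > 36 is False, take else branch → x = 18
So y = 36

Answer: 36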